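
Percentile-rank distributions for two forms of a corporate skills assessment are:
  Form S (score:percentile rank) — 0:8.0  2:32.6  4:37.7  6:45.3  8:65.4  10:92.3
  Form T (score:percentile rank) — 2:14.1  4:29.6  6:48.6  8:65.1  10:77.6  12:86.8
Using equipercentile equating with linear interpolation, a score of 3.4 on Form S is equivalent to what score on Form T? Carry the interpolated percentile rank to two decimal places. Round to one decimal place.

PR of 3.4 on Form S: 32.6 + (3.4 − 2)/(4 − 2) × (37.7 − 32.6) = 36.17
On Form T, PR 36.17 falls between score 4 (PR 29.6) and 6 (PR 48.6).
Interpolate: 4 + (36.17 − 29.6)/(48.6 − 29.6) × (6 − 4) = 4.7

4.7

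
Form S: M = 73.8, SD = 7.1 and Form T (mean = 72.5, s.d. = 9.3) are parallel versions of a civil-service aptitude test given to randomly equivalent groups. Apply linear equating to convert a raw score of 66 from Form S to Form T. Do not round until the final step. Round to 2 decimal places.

Linear equating: y = (SD_Y/SD_X)(x − M_X) + M_Y
y = (9.3/7.1)(66 − 73.8) + 72.5
y = 1.309859 × -7.8 + 72.5 = -10.2169 + 72.5 = 62.28

62.28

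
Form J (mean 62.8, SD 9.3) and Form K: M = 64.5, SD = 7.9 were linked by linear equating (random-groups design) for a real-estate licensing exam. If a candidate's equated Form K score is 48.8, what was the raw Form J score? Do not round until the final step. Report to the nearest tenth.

Invert y = (SD_Y/SD_X)(x − M_X) + M_Y:
x = (SD_X/SD_Y)(y − M_Y) + M_X = (9.3/7.9)(48.8 − 64.5) + 62.8
x = 1.177215 × -15.700 + 62.8 = 44.3

44.3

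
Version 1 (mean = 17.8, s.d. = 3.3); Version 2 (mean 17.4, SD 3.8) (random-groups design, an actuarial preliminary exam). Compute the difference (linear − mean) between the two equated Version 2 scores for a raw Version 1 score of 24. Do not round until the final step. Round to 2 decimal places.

Mean-equated: 24 + (17.4 − 17.8) = 23.60
Linear-equated: (3.8/3.3)(24 − 17.8) + 17.4 = 24.539
Difference = 24.539 − 23.60 = 0.94

0.94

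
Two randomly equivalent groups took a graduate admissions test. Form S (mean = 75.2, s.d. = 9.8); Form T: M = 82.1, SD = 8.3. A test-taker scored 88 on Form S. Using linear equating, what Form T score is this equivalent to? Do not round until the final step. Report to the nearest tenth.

Linear equating: y = (SD_Y/SD_X)(x − M_X) + M_Y
y = (8.3/9.8)(88 − 75.2) + 82.1
y = 0.846939 × 12.8 + 82.1 = 10.8408 + 82.1 = 92.9

92.9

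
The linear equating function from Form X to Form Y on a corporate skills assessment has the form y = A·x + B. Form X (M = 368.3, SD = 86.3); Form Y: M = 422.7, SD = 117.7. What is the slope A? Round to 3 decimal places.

1.364

A = SD_Y / SD_X = 117.7 / 86.3 = 1.364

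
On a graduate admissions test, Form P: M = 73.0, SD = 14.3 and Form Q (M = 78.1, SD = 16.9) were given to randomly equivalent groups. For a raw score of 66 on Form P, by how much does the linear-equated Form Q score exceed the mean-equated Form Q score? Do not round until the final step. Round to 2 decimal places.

-1.27

Mean-equated: 66 + (78.1 − 73.0) = 71.10
Linear-equated: (16.9/14.3)(66 − 73.0) + 78.1 = 69.827
Difference = 69.827 − 71.10 = -1.27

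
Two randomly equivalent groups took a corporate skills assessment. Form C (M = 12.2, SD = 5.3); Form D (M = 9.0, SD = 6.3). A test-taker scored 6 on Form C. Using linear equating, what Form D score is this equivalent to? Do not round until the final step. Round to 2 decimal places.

1.63

Linear equating: y = (SD_Y/SD_X)(x − M_X) + M_Y
y = (6.3/5.3)(6 − 12.2) + 9.0
y = 1.188679 × -6.2 + 9.0 = -7.3698 + 9.0 = 1.63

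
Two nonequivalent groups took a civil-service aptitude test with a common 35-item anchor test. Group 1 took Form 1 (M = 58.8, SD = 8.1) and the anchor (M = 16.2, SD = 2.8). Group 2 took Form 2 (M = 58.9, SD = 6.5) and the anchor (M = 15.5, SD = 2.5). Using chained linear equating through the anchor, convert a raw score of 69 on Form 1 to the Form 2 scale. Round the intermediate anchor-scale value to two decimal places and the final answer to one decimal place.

Form 1 → anchor (Group 1): v = (2.8/8.1)(69 − 58.8) + 16.2 = 19.73
anchor → Form 2 (Group 2): y = (6.5/2.5)(19.73 − 15.5) + 58.9 = 69.9

69.9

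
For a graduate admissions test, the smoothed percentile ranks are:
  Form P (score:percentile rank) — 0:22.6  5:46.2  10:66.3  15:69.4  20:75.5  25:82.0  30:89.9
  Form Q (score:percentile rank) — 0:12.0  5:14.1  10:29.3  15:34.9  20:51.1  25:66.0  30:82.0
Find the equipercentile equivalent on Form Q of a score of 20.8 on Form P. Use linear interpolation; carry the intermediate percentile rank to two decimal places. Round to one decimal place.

PR of 20.8 on Form P: 75.5 + (20.8 − 20)/(25 − 20) × (82.0 − 75.5) = 76.54
On Form Q, PR 76.54 falls between score 25 (PR 66.0) and 30 (PR 82.0).
Interpolate: 25 + (76.54 − 66.0)/(82.0 − 66.0) × (30 − 25) = 28.3

28.3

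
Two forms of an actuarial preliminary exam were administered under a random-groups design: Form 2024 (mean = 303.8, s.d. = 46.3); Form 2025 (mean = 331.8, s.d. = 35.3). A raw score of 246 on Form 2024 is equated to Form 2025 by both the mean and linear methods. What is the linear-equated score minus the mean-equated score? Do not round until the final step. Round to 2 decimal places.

13.73

Mean-equated: 246 + (331.8 − 303.8) = 274.00
Linear-equated: (35.3/46.3)(246 − 303.8) + 331.8 = 287.732
Difference = 287.732 − 274.00 = 13.73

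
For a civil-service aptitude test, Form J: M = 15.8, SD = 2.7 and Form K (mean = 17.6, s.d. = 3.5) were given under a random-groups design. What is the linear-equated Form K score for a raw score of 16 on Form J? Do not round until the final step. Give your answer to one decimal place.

17.9

Linear equating: y = (SD_Y/SD_X)(x − M_X) + M_Y
y = (3.5/2.7)(16 − 15.8) + 17.6
y = 1.296296 × 0.2 + 17.6 = 0.2593 + 17.6 = 17.9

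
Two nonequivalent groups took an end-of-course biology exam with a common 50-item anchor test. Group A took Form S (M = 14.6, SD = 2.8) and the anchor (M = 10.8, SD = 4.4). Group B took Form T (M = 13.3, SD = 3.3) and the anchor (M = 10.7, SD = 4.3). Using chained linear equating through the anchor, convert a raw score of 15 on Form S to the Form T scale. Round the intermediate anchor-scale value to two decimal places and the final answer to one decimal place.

Form S → anchor (Group A): v = (4.4/2.8)(15 − 14.6) + 10.8 = 11.43
anchor → Form T (Group B): y = (3.3/4.3)(11.43 − 10.7) + 13.3 = 13.9

13.9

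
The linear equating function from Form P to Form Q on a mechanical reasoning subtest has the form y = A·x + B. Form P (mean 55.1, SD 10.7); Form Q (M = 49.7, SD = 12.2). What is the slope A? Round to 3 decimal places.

A = SD_Y / SD_X = 12.2 / 10.7 = 1.140

1.140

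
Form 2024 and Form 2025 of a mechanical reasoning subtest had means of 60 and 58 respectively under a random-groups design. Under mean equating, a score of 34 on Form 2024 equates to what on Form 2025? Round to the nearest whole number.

32

Mean equating: y = x + (M_Y − M_X) = 34 + (58 − 60) = 32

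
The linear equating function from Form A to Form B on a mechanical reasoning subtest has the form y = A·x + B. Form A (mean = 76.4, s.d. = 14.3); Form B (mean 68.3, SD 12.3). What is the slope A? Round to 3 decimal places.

A = SD_Y / SD_X = 12.3 / 14.3 = 0.860

0.860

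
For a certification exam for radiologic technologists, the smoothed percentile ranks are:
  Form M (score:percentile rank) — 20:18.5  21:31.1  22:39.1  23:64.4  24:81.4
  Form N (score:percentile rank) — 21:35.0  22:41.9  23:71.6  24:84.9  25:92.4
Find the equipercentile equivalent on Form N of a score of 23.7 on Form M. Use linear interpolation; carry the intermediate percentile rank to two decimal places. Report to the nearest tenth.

PR of 23.7 on Form M: 64.4 + (23.7 − 23)/(24 − 23) × (81.4 − 64.4) = 76.30
On Form N, PR 76.30 falls between score 23 (PR 71.6) and 24 (PR 84.9).
Interpolate: 23 + (76.30 − 71.6)/(84.9 − 71.6) × (24 − 23) = 23.4

23.4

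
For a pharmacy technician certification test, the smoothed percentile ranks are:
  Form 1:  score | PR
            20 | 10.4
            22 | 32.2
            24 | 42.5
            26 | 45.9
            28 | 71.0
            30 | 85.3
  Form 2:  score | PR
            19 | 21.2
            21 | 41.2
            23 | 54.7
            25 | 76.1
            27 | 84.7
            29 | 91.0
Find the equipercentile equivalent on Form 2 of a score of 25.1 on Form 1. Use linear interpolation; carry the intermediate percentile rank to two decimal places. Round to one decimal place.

PR of 25.1 on Form 1: 42.5 + (25.1 − 24)/(26 − 24) × (45.9 − 42.5) = 44.37
On Form 2, PR 44.37 falls between score 21 (PR 41.2) and 23 (PR 54.7).
Interpolate: 21 + (44.37 − 41.2)/(54.7 − 41.2) × (23 − 21) = 21.5

21.5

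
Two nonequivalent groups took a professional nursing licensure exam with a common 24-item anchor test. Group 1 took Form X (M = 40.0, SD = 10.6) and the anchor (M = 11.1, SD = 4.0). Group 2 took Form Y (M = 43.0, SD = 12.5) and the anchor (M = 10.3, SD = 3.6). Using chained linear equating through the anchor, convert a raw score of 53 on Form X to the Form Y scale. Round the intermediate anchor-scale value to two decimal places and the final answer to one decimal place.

62.8

Form X → anchor (Group 1): v = (4.0/10.6)(53 − 40.0) + 11.1 = 16.01
anchor → Form Y (Group 2): y = (12.5/3.6)(16.01 − 10.3) + 43.0 = 62.8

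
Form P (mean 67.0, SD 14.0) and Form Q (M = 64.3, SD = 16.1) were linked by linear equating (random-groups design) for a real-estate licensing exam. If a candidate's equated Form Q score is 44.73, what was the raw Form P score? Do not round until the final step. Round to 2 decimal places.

Invert y = (SD_Y/SD_X)(x − M_X) + M_Y:
x = (SD_X/SD_Y)(y − M_Y) + M_X = (14.0/16.1)(44.73 − 64.3) + 67.0
x = 0.869565 × -19.570 + 67.0 = 49.98

49.98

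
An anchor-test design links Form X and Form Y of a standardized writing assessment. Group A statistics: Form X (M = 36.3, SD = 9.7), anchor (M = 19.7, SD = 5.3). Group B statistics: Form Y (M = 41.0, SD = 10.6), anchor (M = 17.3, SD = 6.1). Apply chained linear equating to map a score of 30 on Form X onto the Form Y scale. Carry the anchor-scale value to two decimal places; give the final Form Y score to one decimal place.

Form X → anchor (Group A): v = (5.3/9.7)(30 − 36.3) + 19.7 = 16.26
anchor → Form Y (Group B): y = (10.6/6.1)(16.26 − 17.3) + 41.0 = 39.2

39.2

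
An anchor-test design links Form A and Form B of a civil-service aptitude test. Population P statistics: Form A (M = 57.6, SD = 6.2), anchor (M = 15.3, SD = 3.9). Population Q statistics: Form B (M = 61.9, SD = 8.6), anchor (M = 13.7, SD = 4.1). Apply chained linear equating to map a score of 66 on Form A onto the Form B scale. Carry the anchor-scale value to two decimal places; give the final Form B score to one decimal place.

76.3

Form A → anchor (Population P): v = (3.9/6.2)(66 − 57.6) + 15.3 = 20.58
anchor → Form B (Population Q): y = (8.6/4.1)(20.58 − 13.7) + 61.9 = 76.3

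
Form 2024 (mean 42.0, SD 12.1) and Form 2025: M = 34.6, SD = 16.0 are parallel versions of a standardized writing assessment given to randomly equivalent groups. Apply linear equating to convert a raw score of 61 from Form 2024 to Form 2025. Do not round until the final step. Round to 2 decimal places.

Linear equating: y = (SD_Y/SD_X)(x − M_X) + M_Y
y = (16.0/12.1)(61 − 42.0) + 34.6
y = 1.322314 × 19.0 + 34.6 = 25.1240 + 34.6 = 59.72

59.72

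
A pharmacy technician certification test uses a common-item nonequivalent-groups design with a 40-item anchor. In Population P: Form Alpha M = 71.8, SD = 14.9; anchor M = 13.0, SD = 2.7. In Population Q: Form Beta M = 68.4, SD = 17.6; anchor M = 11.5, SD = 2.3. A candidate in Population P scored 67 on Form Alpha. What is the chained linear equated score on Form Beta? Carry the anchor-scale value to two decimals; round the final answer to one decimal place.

Form Alpha → anchor (Population P): v = (2.7/14.9)(67 − 71.8) + 13.0 = 12.13
anchor → Form Beta (Population Q): y = (17.6/2.3)(12.13 − 11.5) + 68.4 = 73.2

73.2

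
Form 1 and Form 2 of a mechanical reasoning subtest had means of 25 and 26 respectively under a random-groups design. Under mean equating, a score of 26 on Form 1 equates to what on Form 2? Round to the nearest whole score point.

Mean equating: y = x + (M_Y − M_X) = 26 + (26 − 25) = 27

27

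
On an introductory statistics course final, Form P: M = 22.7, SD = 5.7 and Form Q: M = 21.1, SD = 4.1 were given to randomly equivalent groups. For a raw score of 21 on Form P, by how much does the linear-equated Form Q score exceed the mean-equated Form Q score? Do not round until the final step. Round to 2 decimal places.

Mean-equated: 21 + (21.1 − 22.7) = 19.40
Linear-equated: (4.1/5.7)(21 − 22.7) + 21.1 = 19.877
Difference = 19.877 − 19.40 = 0.48

0.48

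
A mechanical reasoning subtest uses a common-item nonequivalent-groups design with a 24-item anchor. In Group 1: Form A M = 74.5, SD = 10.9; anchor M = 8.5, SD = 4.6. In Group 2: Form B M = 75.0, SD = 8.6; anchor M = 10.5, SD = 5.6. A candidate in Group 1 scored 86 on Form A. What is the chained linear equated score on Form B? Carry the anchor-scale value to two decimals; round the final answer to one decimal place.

Form A → anchor (Group 1): v = (4.6/10.9)(86 − 74.5) + 8.5 = 13.35
anchor → Form B (Group 2): y = (8.6/5.6)(13.35 − 10.5) + 75.0 = 79.4

79.4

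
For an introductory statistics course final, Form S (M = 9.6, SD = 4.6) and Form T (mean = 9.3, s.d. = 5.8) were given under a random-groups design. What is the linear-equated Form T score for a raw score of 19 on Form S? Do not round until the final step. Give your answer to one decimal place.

21.2

Linear equating: y = (SD_Y/SD_X)(x − M_X) + M_Y
y = (5.8/4.6)(19 − 9.6) + 9.3
y = 1.260870 × 9.4 + 9.3 = 11.8522 + 9.3 = 21.2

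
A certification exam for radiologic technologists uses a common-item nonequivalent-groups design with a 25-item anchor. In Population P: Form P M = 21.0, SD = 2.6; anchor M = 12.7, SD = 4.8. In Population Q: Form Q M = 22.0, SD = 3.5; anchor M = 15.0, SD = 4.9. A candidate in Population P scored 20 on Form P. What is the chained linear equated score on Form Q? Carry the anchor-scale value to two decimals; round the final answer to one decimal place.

19.0

Form P → anchor (Population P): v = (4.8/2.6)(20 − 21.0) + 12.7 = 10.85
anchor → Form Q (Population Q): y = (3.5/4.9)(10.85 − 15.0) + 22.0 = 19.0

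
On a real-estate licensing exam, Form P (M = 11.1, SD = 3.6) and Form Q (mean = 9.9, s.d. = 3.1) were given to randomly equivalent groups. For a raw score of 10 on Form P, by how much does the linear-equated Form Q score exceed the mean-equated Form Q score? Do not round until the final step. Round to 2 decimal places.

0.15

Mean-equated: 10 + (9.9 − 11.1) = 8.80
Linear-equated: (3.1/3.6)(10 − 11.1) + 9.9 = 8.953
Difference = 8.953 − 8.80 = 0.15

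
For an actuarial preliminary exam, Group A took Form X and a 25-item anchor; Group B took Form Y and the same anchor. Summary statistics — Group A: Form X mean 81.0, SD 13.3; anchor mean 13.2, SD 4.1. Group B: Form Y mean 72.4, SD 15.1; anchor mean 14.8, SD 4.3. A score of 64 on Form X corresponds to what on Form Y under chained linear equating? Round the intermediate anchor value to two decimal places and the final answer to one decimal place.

48.4

Form X → anchor (Group A): v = (4.1/13.3)(64 − 81.0) + 13.2 = 7.96
anchor → Form Y (Group B): y = (15.1/4.3)(7.96 − 14.8) + 72.4 = 48.4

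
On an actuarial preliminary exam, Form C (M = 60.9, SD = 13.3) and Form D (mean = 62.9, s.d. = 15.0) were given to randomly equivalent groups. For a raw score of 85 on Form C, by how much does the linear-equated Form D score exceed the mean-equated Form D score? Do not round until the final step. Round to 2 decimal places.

3.08

Mean-equated: 85 + (62.9 − 60.9) = 87.00
Linear-equated: (15.0/13.3)(85 − 60.9) + 62.9 = 90.080
Difference = 90.080 − 87.00 = 3.08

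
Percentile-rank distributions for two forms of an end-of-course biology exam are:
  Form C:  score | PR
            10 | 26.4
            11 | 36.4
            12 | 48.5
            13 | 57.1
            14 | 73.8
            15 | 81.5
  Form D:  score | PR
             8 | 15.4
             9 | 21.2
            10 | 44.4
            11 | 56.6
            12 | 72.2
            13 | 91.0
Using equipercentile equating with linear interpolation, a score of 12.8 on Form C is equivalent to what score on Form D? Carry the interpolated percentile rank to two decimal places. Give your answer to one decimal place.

PR of 12.8 on Form C: 48.5 + (12.8 − 12)/(13 − 12) × (57.1 − 48.5) = 55.38
On Form D, PR 55.38 falls between score 10 (PR 44.4) and 11 (PR 56.6).
Interpolate: 10 + (55.38 − 44.4)/(56.6 − 44.4) × (11 − 10) = 10.9

10.9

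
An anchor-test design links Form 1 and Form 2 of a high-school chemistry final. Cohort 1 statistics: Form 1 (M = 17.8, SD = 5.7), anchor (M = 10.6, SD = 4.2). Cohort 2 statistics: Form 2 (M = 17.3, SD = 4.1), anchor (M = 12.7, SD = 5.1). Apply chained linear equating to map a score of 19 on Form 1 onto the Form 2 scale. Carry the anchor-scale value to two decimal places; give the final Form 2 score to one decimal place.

16.3

Form 1 → anchor (Cohort 1): v = (4.2/5.7)(19 − 17.8) + 10.6 = 11.48
anchor → Form 2 (Cohort 2): y = (4.1/5.1)(11.48 − 12.7) + 17.3 = 16.3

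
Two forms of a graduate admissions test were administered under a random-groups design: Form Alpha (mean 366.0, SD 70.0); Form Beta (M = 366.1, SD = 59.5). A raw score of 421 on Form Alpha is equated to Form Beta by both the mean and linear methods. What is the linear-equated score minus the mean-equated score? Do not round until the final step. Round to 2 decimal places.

-8.25

Mean-equated: 421 + (366.1 − 366.0) = 421.10
Linear-equated: (59.5/70.0)(421 − 366.0) + 366.1 = 412.850
Difference = 412.850 − 421.10 = -8.25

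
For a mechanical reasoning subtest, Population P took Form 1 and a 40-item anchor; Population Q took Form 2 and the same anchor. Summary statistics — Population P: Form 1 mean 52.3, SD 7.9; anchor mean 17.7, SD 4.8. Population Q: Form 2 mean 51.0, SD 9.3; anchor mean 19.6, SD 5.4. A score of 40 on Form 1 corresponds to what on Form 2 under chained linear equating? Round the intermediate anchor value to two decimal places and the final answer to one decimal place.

34.9

Form 1 → anchor (Population P): v = (4.8/7.9)(40 − 52.3) + 17.7 = 10.23
anchor → Form 2 (Population Q): y = (9.3/5.4)(10.23 − 19.6) + 51.0 = 34.9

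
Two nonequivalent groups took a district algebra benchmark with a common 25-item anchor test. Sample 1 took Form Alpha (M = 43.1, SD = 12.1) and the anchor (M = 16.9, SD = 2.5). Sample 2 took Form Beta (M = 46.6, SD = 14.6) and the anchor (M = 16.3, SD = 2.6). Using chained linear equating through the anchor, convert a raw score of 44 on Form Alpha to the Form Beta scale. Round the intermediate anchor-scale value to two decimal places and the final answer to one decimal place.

51.0

Form Alpha → anchor (Sample 1): v = (2.5/12.1)(44 − 43.1) + 16.9 = 17.09
anchor → Form Beta (Sample 2): y = (14.6/2.6)(17.09 − 16.3) + 46.6 = 51.0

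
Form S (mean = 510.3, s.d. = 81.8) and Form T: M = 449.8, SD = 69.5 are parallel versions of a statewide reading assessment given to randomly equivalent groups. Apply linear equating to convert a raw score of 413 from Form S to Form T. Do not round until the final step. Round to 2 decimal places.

Linear equating: y = (SD_Y/SD_X)(x − M_X) + M_Y
y = (69.5/81.8)(413 − 510.3) + 449.8
y = 0.849633 × -97.3 + 449.8 = -82.6693 + 449.8 = 367.13

367.13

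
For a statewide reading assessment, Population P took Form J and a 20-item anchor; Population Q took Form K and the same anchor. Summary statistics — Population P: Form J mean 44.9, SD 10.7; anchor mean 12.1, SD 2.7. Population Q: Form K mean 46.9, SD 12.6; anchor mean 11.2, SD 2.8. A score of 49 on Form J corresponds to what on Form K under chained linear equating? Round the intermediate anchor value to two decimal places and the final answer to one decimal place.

55.6

Form J → anchor (Population P): v = (2.7/10.7)(49 − 44.9) + 12.1 = 13.13
anchor → Form K (Population Q): y = (12.6/2.8)(13.13 − 11.2) + 46.9 = 55.6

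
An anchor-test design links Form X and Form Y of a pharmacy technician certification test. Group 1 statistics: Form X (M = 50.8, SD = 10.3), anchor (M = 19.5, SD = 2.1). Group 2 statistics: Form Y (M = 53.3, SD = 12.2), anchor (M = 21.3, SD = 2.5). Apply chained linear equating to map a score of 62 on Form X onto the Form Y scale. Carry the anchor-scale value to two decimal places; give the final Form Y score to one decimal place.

55.6

Form X → anchor (Group 1): v = (2.1/10.3)(62 − 50.8) + 19.5 = 21.78
anchor → Form Y (Group 2): y = (12.2/2.5)(21.78 − 21.3) + 53.3 = 55.6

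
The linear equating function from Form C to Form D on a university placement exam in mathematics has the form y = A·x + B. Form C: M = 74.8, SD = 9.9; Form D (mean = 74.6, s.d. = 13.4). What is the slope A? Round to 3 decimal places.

A = SD_Y / SD_X = 13.4 / 9.9 = 1.354

1.354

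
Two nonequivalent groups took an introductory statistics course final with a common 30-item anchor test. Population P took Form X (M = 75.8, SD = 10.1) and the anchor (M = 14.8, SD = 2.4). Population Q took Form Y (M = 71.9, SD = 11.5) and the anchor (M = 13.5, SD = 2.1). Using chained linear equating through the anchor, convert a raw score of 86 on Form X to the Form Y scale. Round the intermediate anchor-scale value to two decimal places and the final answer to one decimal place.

Form X → anchor (Population P): v = (2.4/10.1)(86 − 75.8) + 14.8 = 17.22
anchor → Form Y (Population Q): y = (11.5/2.1)(17.22 − 13.5) + 71.9 = 92.3

92.3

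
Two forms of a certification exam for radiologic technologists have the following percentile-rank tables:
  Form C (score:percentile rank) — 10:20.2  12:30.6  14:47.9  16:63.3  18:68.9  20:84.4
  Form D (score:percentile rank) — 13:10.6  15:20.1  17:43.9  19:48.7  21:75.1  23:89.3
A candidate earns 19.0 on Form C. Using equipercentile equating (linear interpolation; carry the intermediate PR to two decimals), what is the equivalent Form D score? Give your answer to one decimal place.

PR of 19.0 on Form C: 68.9 + (19.0 − 18)/(20 − 18) × (84.4 − 68.9) = 76.65
On Form D, PR 76.65 falls between score 21 (PR 75.1) and 23 (PR 89.3).
Interpolate: 21 + (76.65 − 75.1)/(89.3 − 75.1) × (23 − 21) = 21.2

21.2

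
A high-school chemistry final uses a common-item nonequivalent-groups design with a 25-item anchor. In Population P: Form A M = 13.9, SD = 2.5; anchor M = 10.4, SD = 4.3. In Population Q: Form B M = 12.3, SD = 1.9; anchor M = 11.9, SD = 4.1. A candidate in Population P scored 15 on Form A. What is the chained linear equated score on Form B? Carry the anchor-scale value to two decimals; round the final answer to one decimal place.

Form A → anchor (Population P): v = (4.3/2.5)(15 − 13.9) + 10.4 = 12.29
anchor → Form B (Population Q): y = (1.9/4.1)(12.29 − 11.9) + 12.3 = 12.5

12.5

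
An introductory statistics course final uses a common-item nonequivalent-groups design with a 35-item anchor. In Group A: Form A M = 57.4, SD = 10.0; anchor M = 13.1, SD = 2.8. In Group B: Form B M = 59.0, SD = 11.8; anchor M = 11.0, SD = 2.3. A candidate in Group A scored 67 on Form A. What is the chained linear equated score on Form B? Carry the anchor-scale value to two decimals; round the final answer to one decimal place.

Form A → anchor (Group A): v = (2.8/10.0)(67 − 57.4) + 13.1 = 15.79
anchor → Form B (Group B): y = (11.8/2.3)(15.79 − 11.0) + 59.0 = 83.6

83.6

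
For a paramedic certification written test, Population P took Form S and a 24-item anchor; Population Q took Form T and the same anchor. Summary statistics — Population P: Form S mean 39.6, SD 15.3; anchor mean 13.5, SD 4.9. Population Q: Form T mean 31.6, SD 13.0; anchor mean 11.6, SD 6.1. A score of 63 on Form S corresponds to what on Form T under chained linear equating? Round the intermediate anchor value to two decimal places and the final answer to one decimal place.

Form S → anchor (Population P): v = (4.9/15.3)(63 − 39.6) + 13.5 = 20.99
anchor → Form T (Population Q): y = (13.0/6.1)(20.99 − 11.6) + 31.6 = 51.6

51.6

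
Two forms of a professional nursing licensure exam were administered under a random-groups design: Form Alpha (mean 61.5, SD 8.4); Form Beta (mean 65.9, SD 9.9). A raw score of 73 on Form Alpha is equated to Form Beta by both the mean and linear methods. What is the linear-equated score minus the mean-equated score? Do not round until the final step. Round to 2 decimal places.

2.05

Mean-equated: 73 + (65.9 − 61.5) = 77.40
Linear-equated: (9.9/8.4)(73 − 61.5) + 65.9 = 79.454
Difference = 79.454 − 77.40 = 2.05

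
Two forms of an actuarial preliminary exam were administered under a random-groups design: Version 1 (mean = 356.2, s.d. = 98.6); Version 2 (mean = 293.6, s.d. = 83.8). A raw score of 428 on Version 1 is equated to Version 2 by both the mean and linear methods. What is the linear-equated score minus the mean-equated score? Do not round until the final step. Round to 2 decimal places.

-10.78

Mean-equated: 428 + (293.6 − 356.2) = 365.40
Linear-equated: (83.8/98.6)(428 − 356.2) + 293.6 = 354.623
Difference = 354.623 − 365.40 = -10.78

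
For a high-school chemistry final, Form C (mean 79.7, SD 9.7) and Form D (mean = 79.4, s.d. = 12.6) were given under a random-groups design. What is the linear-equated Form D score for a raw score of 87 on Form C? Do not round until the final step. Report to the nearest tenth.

Linear equating: y = (SD_Y/SD_X)(x − M_X) + M_Y
y = (12.6/9.7)(87 − 79.7) + 79.4
y = 1.298969 × 7.3 + 79.4 = 9.4825 + 79.4 = 88.9

88.9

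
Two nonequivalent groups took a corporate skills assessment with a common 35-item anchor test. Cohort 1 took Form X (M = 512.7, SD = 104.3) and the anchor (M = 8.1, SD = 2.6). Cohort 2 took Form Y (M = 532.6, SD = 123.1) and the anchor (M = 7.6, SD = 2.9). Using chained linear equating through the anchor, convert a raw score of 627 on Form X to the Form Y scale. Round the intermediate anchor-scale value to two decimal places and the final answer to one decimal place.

674.8

Form X → anchor (Cohort 1): v = (2.6/104.3)(627 − 512.7) + 8.1 = 10.95
anchor → Form Y (Cohort 2): y = (123.1/2.9)(10.95 − 7.6) + 532.6 = 674.8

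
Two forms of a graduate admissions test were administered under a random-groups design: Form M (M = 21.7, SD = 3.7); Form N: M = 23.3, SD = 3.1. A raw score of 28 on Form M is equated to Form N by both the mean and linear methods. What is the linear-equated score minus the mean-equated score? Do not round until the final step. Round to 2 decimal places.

-1.02

Mean-equated: 28 + (23.3 − 21.7) = 29.60
Linear-equated: (3.1/3.7)(28 − 21.7) + 23.3 = 28.578
Difference = 28.578 − 29.60 = -1.02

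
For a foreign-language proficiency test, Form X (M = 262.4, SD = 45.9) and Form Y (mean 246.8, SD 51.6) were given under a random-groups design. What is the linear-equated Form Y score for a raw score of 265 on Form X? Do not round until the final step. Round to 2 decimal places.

Linear equating: y = (SD_Y/SD_X)(x − M_X) + M_Y
y = (51.6/45.9)(265 − 262.4) + 246.8
y = 1.124183 × 2.6 + 246.8 = 2.9229 + 246.8 = 249.72

249.72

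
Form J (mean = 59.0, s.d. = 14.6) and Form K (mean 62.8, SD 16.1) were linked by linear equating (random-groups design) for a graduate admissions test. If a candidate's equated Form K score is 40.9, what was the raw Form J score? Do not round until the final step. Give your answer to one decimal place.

Invert y = (SD_Y/SD_X)(x − M_X) + M_Y:
x = (SD_X/SD_Y)(y − M_Y) + M_X = (14.6/16.1)(40.9 − 62.8) + 59.0
x = 0.906832 × -21.900 + 59.0 = 39.1

39.1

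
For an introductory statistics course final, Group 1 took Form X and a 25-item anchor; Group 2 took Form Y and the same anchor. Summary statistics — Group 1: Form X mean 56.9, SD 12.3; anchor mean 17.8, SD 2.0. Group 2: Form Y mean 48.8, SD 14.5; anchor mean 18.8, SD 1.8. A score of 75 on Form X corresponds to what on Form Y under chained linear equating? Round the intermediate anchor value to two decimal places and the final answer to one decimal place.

Form X → anchor (Group 1): v = (2.0/12.3)(75 − 56.9) + 17.8 = 20.74
anchor → Form Y (Group 2): y = (14.5/1.8)(20.74 − 18.8) + 48.8 = 64.4

64.4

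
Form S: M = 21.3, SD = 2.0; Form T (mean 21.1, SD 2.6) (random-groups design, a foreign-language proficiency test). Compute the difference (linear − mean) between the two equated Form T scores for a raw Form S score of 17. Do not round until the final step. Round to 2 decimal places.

Mean-equated: 17 + (21.1 − 21.3) = 16.80
Linear-equated: (2.6/2.0)(17 − 21.3) + 21.1 = 15.510
Difference = 15.510 − 16.80 = -1.29

-1.29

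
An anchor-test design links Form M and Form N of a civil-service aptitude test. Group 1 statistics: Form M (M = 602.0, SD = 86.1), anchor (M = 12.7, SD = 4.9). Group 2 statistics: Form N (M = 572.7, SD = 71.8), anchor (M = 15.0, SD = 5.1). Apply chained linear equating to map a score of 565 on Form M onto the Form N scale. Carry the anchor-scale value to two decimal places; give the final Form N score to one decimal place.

Form M → anchor (Group 1): v = (4.9/86.1)(565 − 602.0) + 12.7 = 10.59
anchor → Form N (Group 2): y = (71.8/5.1)(10.59 − 15.0) + 572.7 = 510.6

510.6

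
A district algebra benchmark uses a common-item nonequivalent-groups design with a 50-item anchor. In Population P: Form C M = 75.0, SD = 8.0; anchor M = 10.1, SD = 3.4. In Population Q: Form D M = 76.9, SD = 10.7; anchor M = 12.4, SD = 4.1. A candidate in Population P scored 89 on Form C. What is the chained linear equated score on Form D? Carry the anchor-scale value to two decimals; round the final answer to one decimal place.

86.4

Form C → anchor (Population P): v = (3.4/8.0)(89 − 75.0) + 10.1 = 16.05
anchor → Form D (Population Q): y = (10.7/4.1)(16.05 − 12.4) + 76.9 = 86.4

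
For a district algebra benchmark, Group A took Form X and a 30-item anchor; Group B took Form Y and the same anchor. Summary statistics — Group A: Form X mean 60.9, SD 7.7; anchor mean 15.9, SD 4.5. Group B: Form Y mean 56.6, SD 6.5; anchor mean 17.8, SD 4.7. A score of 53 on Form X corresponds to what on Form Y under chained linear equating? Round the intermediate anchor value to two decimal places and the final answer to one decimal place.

Form X → anchor (Group A): v = (4.5/7.7)(53 − 60.9) + 15.9 = 11.28
anchor → Form Y (Group B): y = (6.5/4.7)(11.28 − 17.8) + 56.6 = 47.6

47.6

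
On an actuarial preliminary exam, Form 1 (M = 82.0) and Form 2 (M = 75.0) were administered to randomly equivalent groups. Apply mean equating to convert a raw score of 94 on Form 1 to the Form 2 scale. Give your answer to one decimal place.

Mean equating: y = x + (M_Y − M_X) = 94 + (75.0 − 82.0) = 87.0

87.0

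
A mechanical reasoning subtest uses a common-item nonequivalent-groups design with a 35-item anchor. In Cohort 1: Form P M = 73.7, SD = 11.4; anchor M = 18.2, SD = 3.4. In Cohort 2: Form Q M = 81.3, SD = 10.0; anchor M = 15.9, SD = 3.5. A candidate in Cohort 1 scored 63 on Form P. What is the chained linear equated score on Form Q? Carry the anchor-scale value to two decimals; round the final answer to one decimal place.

Form P → anchor (Cohort 1): v = (3.4/11.4)(63 − 73.7) + 18.2 = 15.01
anchor → Form Q (Cohort 2): y = (10.0/3.5)(15.01 − 15.9) + 81.3 = 78.8

78.8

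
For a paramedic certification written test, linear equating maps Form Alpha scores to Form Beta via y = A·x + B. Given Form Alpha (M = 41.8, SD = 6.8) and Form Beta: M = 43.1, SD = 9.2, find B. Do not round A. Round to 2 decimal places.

-13.45

A = SD_Y / SD_X = 9.2 / 6.8 = 1.352941
B = M_Y − A·M_X = 43.1 − 1.352941 × 41.8 = -13.45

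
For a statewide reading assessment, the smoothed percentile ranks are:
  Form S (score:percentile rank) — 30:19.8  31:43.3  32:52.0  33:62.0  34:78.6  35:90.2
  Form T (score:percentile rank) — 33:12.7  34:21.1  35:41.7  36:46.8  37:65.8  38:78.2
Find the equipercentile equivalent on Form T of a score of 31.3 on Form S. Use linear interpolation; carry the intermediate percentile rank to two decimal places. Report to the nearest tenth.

PR of 31.3 on Form S: 43.3 + (31.3 − 31)/(32 − 31) × (52.0 − 43.3) = 45.91
On Form T, PR 45.91 falls between score 35 (PR 41.7) and 36 (PR 46.8).
Interpolate: 35 + (45.91 − 41.7)/(46.8 − 41.7) × (36 − 35) = 35.8

35.8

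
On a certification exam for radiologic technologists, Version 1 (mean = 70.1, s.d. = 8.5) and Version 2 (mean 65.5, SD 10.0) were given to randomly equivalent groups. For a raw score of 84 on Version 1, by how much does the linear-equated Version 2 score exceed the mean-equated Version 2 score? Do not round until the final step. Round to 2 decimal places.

Mean-equated: 84 + (65.5 − 70.1) = 79.40
Linear-equated: (10.0/8.5)(84 − 70.1) + 65.5 = 81.853
Difference = 81.853 − 79.40 = 2.45

2.45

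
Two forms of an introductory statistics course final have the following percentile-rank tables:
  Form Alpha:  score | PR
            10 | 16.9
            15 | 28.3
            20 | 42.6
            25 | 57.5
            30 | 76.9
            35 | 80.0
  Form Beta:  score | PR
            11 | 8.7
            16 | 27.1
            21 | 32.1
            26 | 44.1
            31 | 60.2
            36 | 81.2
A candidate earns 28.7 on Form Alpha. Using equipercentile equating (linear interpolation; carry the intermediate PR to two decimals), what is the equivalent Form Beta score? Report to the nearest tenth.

PR of 28.7 on Form Alpha: 57.5 + (28.7 − 25)/(30 − 25) × (76.9 − 57.5) = 71.86
On Form Beta, PR 71.86 falls between score 31 (PR 60.2) and 36 (PR 81.2).
Interpolate: 31 + (71.86 − 60.2)/(81.2 − 60.2) × (36 − 31) = 33.8

33.8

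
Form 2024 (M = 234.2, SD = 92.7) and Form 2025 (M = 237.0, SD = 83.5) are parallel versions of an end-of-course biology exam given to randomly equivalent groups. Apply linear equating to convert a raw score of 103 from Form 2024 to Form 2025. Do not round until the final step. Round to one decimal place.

118.8

Linear equating: y = (SD_Y/SD_X)(x − M_X) + M_Y
y = (83.5/92.7)(103 − 234.2) + 237.0
y = 0.900755 × -131.2 + 237.0 = -118.1791 + 237.0 = 118.8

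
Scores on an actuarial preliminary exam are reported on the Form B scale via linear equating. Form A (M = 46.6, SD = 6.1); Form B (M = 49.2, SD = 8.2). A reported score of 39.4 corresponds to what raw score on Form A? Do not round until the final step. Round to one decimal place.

39.3

Invert y = (SD_Y/SD_X)(x − M_X) + M_Y:
x = (SD_X/SD_Y)(y − M_Y) + M_X = (6.1/8.2)(39.4 − 49.2) + 46.6
x = 0.743902 × -9.800 + 46.6 = 39.3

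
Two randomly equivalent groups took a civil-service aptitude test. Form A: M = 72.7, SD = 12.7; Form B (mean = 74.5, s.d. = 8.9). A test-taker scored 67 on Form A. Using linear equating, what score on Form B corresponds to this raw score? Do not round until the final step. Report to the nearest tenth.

Linear equating: y = (SD_Y/SD_X)(x − M_X) + M_Y
y = (8.9/12.7)(67 − 72.7) + 74.5
y = 0.700787 × -5.7 + 74.5 = -3.9945 + 74.5 = 70.5

70.5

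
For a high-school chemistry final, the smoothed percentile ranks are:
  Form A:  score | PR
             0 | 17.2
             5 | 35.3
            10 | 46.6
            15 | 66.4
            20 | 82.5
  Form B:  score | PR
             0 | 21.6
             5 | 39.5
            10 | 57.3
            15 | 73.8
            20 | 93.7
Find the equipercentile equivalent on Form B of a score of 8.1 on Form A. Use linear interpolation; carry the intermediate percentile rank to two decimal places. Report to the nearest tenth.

PR of 8.1 on Form A: 35.3 + (8.1 − 5)/(10 − 5) × (46.6 − 35.3) = 42.31
On Form B, PR 42.31 falls between score 5 (PR 39.5) and 10 (PR 57.3).
Interpolate: 5 + (42.31 − 39.5)/(57.3 − 39.5) × (10 − 5) = 5.8

5.8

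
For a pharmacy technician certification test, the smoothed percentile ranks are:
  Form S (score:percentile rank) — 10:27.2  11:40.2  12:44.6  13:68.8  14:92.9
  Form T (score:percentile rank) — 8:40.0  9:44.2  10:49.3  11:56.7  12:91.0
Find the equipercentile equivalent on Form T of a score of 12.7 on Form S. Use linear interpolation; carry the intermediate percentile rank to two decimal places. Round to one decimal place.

PR of 12.7 on Form S: 44.6 + (12.7 − 12)/(13 − 12) × (68.8 − 44.6) = 61.54
On Form T, PR 61.54 falls between score 11 (PR 56.7) and 12 (PR 91.0).
Interpolate: 11 + (61.54 − 56.7)/(91.0 − 56.7) × (12 − 11) = 11.1

11.1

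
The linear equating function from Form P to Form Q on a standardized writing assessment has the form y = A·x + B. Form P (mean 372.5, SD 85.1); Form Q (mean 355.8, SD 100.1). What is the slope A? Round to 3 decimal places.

A = SD_Y / SD_X = 100.1 / 85.1 = 1.176

1.176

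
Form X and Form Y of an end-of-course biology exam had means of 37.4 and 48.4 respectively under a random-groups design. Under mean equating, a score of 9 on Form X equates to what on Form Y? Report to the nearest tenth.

Mean equating: y = x + (M_Y − M_X) = 9 + (48.4 − 37.4) = 20.0

20.0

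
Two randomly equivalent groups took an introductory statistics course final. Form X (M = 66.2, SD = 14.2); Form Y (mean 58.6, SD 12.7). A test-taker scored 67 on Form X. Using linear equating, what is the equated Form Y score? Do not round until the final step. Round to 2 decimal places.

Linear equating: y = (SD_Y/SD_X)(x − M_X) + M_Y
y = (12.7/14.2)(67 − 66.2) + 58.6
y = 0.894366 × 0.8 + 58.6 = 0.7155 + 58.6 = 59.32

59.32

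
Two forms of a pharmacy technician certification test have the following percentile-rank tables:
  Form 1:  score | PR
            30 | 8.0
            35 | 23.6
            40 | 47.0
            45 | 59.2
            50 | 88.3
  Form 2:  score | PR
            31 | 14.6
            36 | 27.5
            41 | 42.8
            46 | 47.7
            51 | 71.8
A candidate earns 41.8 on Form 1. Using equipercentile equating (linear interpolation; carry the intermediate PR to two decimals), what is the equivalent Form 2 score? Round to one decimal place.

46.8

PR of 41.8 on Form 1: 47.0 + (41.8 − 40)/(45 − 40) × (59.2 − 47.0) = 51.39
On Form 2, PR 51.39 falls between score 46 (PR 47.7) and 51 (PR 71.8).
Interpolate: 46 + (51.39 − 47.7)/(71.8 − 47.7) × (51 − 46) = 46.8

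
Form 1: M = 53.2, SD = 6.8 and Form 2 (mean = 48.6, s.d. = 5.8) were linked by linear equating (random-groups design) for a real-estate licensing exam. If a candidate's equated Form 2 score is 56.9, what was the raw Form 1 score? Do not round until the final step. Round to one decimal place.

62.9

Invert y = (SD_Y/SD_X)(x − M_X) + M_Y:
x = (SD_X/SD_Y)(y − M_Y) + M_X = (6.8/5.8)(56.9 − 48.6) + 53.2
x = 1.172414 × 8.300 + 53.2 = 62.9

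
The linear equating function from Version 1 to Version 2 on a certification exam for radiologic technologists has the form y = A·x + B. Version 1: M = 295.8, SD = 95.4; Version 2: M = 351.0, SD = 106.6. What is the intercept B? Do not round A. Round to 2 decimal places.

A = SD_Y / SD_X = 106.6 / 95.4 = 1.117400
B = M_Y − A·M_X = 351.0 − 1.117400 × 295.8 = 20.47

20.47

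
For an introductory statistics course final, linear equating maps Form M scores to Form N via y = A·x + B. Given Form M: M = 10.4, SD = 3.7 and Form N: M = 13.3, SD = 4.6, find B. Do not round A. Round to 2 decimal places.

A = SD_Y / SD_X = 4.6 / 3.7 = 1.243243
B = M_Y − A·M_X = 13.3 − 1.243243 × 10.4 = 0.37

0.37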